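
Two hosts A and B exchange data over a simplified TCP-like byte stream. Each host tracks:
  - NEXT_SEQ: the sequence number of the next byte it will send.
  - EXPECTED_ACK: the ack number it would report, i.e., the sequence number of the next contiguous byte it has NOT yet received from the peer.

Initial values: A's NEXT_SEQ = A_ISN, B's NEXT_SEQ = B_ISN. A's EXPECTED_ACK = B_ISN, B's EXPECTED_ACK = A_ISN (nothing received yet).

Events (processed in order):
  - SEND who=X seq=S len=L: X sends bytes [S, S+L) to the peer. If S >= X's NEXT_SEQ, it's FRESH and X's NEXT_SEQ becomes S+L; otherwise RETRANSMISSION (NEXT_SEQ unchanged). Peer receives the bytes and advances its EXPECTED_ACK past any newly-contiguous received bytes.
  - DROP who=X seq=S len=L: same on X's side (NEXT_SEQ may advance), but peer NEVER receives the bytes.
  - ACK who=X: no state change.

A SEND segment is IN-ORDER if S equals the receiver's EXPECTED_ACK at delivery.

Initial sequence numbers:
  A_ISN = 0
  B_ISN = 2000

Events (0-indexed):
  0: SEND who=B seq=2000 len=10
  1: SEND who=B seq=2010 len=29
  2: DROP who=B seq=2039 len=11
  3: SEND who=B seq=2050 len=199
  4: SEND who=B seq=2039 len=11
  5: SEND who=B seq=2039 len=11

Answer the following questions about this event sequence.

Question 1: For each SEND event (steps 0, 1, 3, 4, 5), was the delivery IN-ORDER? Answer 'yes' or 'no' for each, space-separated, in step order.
Answer: yes yes no yes no

Derivation:
Step 0: SEND seq=2000 -> in-order
Step 1: SEND seq=2010 -> in-order
Step 3: SEND seq=2050 -> out-of-order
Step 4: SEND seq=2039 -> in-order
Step 5: SEND seq=2039 -> out-of-order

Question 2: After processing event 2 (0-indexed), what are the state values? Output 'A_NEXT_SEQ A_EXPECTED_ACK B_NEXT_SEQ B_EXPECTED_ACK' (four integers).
After event 0: A_seq=0 A_ack=2010 B_seq=2010 B_ack=0
After event 1: A_seq=0 A_ack=2039 B_seq=2039 B_ack=0
After event 2: A_seq=0 A_ack=2039 B_seq=2050 B_ack=0

0 2039 2050 0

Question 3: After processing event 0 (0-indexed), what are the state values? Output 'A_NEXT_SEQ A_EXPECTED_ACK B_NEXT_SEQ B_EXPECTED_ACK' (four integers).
After event 0: A_seq=0 A_ack=2010 B_seq=2010 B_ack=0

0 2010 2010 0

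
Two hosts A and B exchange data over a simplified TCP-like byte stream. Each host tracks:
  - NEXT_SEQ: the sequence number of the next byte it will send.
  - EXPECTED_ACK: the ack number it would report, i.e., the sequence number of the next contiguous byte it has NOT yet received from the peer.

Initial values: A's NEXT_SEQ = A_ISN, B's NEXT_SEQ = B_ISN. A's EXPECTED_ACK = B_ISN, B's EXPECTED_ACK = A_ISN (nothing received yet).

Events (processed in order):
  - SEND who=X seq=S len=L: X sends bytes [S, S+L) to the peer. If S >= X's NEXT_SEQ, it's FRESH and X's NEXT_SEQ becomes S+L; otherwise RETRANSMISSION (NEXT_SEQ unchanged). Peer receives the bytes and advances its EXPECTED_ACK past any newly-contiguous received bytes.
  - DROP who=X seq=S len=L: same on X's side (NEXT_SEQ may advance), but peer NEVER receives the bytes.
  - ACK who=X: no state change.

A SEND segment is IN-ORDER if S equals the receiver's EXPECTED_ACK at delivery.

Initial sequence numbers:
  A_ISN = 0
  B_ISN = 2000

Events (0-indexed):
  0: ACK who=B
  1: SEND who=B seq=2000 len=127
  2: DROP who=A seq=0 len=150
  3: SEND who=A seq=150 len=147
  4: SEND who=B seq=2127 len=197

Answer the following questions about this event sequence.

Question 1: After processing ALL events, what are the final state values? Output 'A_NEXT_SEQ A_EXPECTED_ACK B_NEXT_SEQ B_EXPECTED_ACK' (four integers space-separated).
After event 0: A_seq=0 A_ack=2000 B_seq=2000 B_ack=0
After event 1: A_seq=0 A_ack=2127 B_seq=2127 B_ack=0
After event 2: A_seq=150 A_ack=2127 B_seq=2127 B_ack=0
After event 3: A_seq=297 A_ack=2127 B_seq=2127 B_ack=0
After event 4: A_seq=297 A_ack=2324 B_seq=2324 B_ack=0

Answer: 297 2324 2324 0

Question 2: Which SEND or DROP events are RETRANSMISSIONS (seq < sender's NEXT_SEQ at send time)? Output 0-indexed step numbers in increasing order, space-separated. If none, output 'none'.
Step 1: SEND seq=2000 -> fresh
Step 2: DROP seq=0 -> fresh
Step 3: SEND seq=150 -> fresh
Step 4: SEND seq=2127 -> fresh

Answer: none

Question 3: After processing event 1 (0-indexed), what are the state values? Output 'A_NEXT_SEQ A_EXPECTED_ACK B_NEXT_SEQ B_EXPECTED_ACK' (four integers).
After event 0: A_seq=0 A_ack=2000 B_seq=2000 B_ack=0
After event 1: A_seq=0 A_ack=2127 B_seq=2127 B_ack=0

0 2127 2127 0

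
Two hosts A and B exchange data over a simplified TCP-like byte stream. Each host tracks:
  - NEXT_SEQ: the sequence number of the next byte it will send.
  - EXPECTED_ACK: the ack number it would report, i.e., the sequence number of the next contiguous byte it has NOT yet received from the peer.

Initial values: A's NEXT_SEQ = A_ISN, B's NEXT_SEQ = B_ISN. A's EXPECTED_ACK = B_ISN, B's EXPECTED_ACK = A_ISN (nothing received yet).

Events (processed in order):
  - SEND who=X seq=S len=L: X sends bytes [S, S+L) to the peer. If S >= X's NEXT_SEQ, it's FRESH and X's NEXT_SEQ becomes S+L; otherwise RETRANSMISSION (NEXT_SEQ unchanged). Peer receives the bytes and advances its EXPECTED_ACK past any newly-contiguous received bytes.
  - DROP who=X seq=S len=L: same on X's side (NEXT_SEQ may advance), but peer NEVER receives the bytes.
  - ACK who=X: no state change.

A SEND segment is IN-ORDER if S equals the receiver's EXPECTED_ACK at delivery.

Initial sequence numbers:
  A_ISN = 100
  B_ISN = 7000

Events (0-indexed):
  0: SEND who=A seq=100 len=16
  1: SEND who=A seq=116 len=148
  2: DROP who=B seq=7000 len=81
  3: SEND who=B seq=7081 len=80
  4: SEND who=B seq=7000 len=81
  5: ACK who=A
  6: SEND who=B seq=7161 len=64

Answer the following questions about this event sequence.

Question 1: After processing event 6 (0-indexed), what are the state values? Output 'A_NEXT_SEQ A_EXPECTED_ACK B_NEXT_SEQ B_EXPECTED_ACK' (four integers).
After event 0: A_seq=116 A_ack=7000 B_seq=7000 B_ack=116
After event 1: A_seq=264 A_ack=7000 B_seq=7000 B_ack=264
After event 2: A_seq=264 A_ack=7000 B_seq=7081 B_ack=264
After event 3: A_seq=264 A_ack=7000 B_seq=7161 B_ack=264
After event 4: A_seq=264 A_ack=7161 B_seq=7161 B_ack=264
After event 5: A_seq=264 A_ack=7161 B_seq=7161 B_ack=264
After event 6: A_seq=264 A_ack=7225 B_seq=7225 B_ack=264

264 7225 7225 264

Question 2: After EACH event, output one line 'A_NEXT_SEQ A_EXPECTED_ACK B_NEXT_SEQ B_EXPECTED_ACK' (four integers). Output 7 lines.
116 7000 7000 116
264 7000 7000 264
264 7000 7081 264
264 7000 7161 264
264 7161 7161 264
264 7161 7161 264
264 7225 7225 264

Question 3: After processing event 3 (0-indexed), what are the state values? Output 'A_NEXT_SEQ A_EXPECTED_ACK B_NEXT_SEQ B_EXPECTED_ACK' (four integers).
After event 0: A_seq=116 A_ack=7000 B_seq=7000 B_ack=116
After event 1: A_seq=264 A_ack=7000 B_seq=7000 B_ack=264
After event 2: A_seq=264 A_ack=7000 B_seq=7081 B_ack=264
After event 3: A_seq=264 A_ack=7000 B_seq=7161 B_ack=264

264 7000 7161 264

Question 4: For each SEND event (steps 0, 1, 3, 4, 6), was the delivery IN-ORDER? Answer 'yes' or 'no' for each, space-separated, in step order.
Step 0: SEND seq=100 -> in-order
Step 1: SEND seq=116 -> in-order
Step 3: SEND seq=7081 -> out-of-order
Step 4: SEND seq=7000 -> in-order
Step 6: SEND seq=7161 -> in-order

Answer: yes yes no yes yes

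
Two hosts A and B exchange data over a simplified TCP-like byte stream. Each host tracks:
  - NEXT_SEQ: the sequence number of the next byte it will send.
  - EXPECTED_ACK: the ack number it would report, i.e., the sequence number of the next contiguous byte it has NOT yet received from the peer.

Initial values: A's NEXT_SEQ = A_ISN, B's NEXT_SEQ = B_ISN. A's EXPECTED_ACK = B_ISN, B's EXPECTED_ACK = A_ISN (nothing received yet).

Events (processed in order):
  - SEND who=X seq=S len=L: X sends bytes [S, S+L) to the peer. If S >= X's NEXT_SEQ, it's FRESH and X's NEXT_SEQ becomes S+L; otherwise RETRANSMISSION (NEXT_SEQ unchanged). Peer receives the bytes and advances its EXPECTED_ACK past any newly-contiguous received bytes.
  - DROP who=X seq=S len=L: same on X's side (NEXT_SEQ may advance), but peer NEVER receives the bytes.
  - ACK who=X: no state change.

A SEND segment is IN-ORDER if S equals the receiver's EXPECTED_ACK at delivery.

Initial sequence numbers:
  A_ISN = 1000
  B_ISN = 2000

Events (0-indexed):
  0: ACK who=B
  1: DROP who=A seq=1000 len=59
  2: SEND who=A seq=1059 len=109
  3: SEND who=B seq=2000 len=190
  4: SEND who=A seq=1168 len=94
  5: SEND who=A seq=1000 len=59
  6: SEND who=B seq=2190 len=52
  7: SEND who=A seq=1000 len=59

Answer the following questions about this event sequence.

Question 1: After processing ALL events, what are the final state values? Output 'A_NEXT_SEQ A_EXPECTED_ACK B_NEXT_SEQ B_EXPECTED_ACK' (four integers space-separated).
After event 0: A_seq=1000 A_ack=2000 B_seq=2000 B_ack=1000
After event 1: A_seq=1059 A_ack=2000 B_seq=2000 B_ack=1000
After event 2: A_seq=1168 A_ack=2000 B_seq=2000 B_ack=1000
After event 3: A_seq=1168 A_ack=2190 B_seq=2190 B_ack=1000
After event 4: A_seq=1262 A_ack=2190 B_seq=2190 B_ack=1000
After event 5: A_seq=1262 A_ack=2190 B_seq=2190 B_ack=1262
After event 6: A_seq=1262 A_ack=2242 B_seq=2242 B_ack=1262
After event 7: A_seq=1262 A_ack=2242 B_seq=2242 B_ack=1262

Answer: 1262 2242 2242 1262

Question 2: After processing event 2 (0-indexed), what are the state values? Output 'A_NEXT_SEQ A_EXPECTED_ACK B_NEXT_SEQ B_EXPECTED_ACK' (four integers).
After event 0: A_seq=1000 A_ack=2000 B_seq=2000 B_ack=1000
After event 1: A_seq=1059 A_ack=2000 B_seq=2000 B_ack=1000
After event 2: A_seq=1168 A_ack=2000 B_seq=2000 B_ack=1000

1168 2000 2000 1000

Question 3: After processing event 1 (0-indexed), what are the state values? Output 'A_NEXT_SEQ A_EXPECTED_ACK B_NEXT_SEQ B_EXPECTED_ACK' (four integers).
After event 0: A_seq=1000 A_ack=2000 B_seq=2000 B_ack=1000
After event 1: A_seq=1059 A_ack=2000 B_seq=2000 B_ack=1000

1059 2000 2000 1000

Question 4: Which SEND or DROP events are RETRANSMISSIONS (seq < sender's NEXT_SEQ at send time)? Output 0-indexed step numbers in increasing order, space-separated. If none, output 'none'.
Step 1: DROP seq=1000 -> fresh
Step 2: SEND seq=1059 -> fresh
Step 3: SEND seq=2000 -> fresh
Step 4: SEND seq=1168 -> fresh
Step 5: SEND seq=1000 -> retransmit
Step 6: SEND seq=2190 -> fresh
Step 7: SEND seq=1000 -> retransmit

Answer: 5 7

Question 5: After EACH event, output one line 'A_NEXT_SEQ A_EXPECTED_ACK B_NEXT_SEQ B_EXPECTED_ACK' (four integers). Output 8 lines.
1000 2000 2000 1000
1059 2000 2000 1000
1168 2000 2000 1000
1168 2190 2190 1000
1262 2190 2190 1000
1262 2190 2190 1262
1262 2242 2242 1262
1262 2242 2242 1262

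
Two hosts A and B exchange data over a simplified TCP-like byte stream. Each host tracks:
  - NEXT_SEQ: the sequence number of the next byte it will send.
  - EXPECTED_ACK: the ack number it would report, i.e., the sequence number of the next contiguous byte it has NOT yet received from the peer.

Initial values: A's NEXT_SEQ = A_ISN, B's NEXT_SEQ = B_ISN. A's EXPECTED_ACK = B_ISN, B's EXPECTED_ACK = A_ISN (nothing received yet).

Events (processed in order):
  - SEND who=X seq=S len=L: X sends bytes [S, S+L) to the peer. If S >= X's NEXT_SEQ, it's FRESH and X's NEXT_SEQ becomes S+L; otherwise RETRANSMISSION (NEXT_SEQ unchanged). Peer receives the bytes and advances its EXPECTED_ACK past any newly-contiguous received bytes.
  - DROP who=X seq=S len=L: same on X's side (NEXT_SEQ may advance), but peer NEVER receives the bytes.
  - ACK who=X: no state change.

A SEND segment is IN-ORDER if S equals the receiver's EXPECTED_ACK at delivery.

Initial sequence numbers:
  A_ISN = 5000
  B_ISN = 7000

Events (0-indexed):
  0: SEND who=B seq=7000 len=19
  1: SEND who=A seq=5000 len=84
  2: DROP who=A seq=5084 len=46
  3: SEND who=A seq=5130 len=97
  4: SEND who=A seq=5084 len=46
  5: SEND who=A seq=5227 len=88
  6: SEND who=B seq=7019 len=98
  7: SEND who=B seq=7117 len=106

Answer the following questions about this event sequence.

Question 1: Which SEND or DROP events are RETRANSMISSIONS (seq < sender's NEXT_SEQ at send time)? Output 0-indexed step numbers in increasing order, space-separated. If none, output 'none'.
Step 0: SEND seq=7000 -> fresh
Step 1: SEND seq=5000 -> fresh
Step 2: DROP seq=5084 -> fresh
Step 3: SEND seq=5130 -> fresh
Step 4: SEND seq=5084 -> retransmit
Step 5: SEND seq=5227 -> fresh
Step 6: SEND seq=7019 -> fresh
Step 7: SEND seq=7117 -> fresh

Answer: 4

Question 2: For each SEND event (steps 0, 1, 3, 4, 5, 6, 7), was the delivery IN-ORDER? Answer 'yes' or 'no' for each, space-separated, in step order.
Answer: yes yes no yes yes yes yes

Derivation:
Step 0: SEND seq=7000 -> in-order
Step 1: SEND seq=5000 -> in-order
Step 3: SEND seq=5130 -> out-of-order
Step 4: SEND seq=5084 -> in-order
Step 5: SEND seq=5227 -> in-order
Step 6: SEND seq=7019 -> in-order
Step 7: SEND seq=7117 -> in-order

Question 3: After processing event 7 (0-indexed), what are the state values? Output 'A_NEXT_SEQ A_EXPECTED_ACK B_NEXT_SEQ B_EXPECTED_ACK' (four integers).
After event 0: A_seq=5000 A_ack=7019 B_seq=7019 B_ack=5000
After event 1: A_seq=5084 A_ack=7019 B_seq=7019 B_ack=5084
After event 2: A_seq=5130 A_ack=7019 B_seq=7019 B_ack=5084
After event 3: A_seq=5227 A_ack=7019 B_seq=7019 B_ack=5084
After event 4: A_seq=5227 A_ack=7019 B_seq=7019 B_ack=5227
After event 5: A_seq=5315 A_ack=7019 B_seq=7019 B_ack=5315
After event 6: A_seq=5315 A_ack=7117 B_seq=7117 B_ack=5315
After event 7: A_seq=5315 A_ack=7223 B_seq=7223 B_ack=5315

5315 7223 7223 5315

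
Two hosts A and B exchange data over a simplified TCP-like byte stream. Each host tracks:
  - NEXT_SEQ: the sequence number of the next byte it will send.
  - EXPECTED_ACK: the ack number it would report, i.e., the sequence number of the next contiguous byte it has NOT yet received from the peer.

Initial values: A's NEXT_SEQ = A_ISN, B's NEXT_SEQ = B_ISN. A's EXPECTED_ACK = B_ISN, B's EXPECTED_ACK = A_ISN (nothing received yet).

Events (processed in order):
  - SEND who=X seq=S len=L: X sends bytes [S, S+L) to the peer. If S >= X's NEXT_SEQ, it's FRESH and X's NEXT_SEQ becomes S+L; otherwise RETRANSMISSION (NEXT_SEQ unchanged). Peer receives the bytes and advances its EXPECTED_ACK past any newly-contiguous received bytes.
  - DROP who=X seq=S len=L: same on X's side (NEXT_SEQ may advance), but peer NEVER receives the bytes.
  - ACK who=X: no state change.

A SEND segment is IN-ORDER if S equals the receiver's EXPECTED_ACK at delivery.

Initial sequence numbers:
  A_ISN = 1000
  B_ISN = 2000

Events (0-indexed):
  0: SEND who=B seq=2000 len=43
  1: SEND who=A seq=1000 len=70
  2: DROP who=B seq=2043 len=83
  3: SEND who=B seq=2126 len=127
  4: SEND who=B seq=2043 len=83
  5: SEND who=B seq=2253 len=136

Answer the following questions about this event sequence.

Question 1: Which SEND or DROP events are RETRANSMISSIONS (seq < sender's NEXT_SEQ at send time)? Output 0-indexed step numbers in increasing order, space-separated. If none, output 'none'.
Step 0: SEND seq=2000 -> fresh
Step 1: SEND seq=1000 -> fresh
Step 2: DROP seq=2043 -> fresh
Step 3: SEND seq=2126 -> fresh
Step 4: SEND seq=2043 -> retransmit
Step 5: SEND seq=2253 -> fresh

Answer: 4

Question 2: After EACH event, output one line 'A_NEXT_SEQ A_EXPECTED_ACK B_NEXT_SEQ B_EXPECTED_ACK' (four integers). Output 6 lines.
1000 2043 2043 1000
1070 2043 2043 1070
1070 2043 2126 1070
1070 2043 2253 1070
1070 2253 2253 1070
1070 2389 2389 1070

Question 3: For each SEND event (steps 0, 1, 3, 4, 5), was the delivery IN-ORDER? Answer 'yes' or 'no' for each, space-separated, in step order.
Step 0: SEND seq=2000 -> in-order
Step 1: SEND seq=1000 -> in-order
Step 3: SEND seq=2126 -> out-of-order
Step 4: SEND seq=2043 -> in-order
Step 5: SEND seq=2253 -> in-order

Answer: yes yes no yes yes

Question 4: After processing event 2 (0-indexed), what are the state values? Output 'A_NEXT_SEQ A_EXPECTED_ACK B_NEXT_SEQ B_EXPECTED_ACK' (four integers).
After event 0: A_seq=1000 A_ack=2043 B_seq=2043 B_ack=1000
After event 1: A_seq=1070 A_ack=2043 B_seq=2043 B_ack=1070
After event 2: A_seq=1070 A_ack=2043 B_seq=2126 B_ack=1070

1070 2043 2126 1070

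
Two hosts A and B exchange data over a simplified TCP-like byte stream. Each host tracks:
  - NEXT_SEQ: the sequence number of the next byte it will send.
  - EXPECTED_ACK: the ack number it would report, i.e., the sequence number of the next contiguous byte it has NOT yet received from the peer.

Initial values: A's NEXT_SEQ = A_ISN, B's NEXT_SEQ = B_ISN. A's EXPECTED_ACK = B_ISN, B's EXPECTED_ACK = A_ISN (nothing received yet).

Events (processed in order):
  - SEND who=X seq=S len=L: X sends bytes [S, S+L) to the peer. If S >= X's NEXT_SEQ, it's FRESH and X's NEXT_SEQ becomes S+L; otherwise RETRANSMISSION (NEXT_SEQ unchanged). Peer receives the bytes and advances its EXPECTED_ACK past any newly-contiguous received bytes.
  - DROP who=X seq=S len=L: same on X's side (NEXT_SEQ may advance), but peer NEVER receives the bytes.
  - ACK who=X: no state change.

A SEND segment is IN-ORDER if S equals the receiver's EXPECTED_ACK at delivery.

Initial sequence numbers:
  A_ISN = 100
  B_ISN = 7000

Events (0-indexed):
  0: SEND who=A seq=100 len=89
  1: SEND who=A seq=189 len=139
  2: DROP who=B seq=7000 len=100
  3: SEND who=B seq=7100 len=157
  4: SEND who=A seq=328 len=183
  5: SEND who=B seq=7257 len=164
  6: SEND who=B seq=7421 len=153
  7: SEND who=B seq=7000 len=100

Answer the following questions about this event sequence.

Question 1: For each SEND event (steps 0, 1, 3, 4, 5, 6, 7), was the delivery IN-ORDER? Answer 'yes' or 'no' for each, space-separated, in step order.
Answer: yes yes no yes no no yes

Derivation:
Step 0: SEND seq=100 -> in-order
Step 1: SEND seq=189 -> in-order
Step 3: SEND seq=7100 -> out-of-order
Step 4: SEND seq=328 -> in-order
Step 5: SEND seq=7257 -> out-of-order
Step 6: SEND seq=7421 -> out-of-order
Step 7: SEND seq=7000 -> in-order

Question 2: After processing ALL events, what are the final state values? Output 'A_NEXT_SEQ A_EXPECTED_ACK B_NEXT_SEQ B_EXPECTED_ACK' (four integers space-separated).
Answer: 511 7574 7574 511

Derivation:
After event 0: A_seq=189 A_ack=7000 B_seq=7000 B_ack=189
After event 1: A_seq=328 A_ack=7000 B_seq=7000 B_ack=328
After event 2: A_seq=328 A_ack=7000 B_seq=7100 B_ack=328
After event 3: A_seq=328 A_ack=7000 B_seq=7257 B_ack=328
After event 4: A_seq=511 A_ack=7000 B_seq=7257 B_ack=511
After event 5: A_seq=511 A_ack=7000 B_seq=7421 B_ack=511
After event 6: A_seq=511 A_ack=7000 B_seq=7574 B_ack=511
After event 7: A_seq=511 A_ack=7574 B_seq=7574 B_ack=511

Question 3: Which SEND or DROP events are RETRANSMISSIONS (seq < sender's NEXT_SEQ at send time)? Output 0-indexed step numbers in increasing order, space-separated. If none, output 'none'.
Step 0: SEND seq=100 -> fresh
Step 1: SEND seq=189 -> fresh
Step 2: DROP seq=7000 -> fresh
Step 3: SEND seq=7100 -> fresh
Step 4: SEND seq=328 -> fresh
Step 5: SEND seq=7257 -> fresh
Step 6: SEND seq=7421 -> fresh
Step 7: SEND seq=7000 -> retransmit

Answer: 7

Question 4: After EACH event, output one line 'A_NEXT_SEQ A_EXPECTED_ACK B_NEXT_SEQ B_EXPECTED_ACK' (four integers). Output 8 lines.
189 7000 7000 189
328 7000 7000 328
328 7000 7100 328
328 7000 7257 328
511 7000 7257 511
511 7000 7421 511
511 7000 7574 511
511 7574 7574 511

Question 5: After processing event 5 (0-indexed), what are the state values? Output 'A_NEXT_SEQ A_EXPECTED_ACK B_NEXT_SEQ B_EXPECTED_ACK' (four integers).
After event 0: A_seq=189 A_ack=7000 B_seq=7000 B_ack=189
After event 1: A_seq=328 A_ack=7000 B_seq=7000 B_ack=328
After event 2: A_seq=328 A_ack=7000 B_seq=7100 B_ack=328
After event 3: A_seq=328 A_ack=7000 B_seq=7257 B_ack=328
After event 4: A_seq=511 A_ack=7000 B_seq=7257 B_ack=511
After event 5: A_seq=511 A_ack=7000 B_seq=7421 B_ack=511

511 7000 7421 511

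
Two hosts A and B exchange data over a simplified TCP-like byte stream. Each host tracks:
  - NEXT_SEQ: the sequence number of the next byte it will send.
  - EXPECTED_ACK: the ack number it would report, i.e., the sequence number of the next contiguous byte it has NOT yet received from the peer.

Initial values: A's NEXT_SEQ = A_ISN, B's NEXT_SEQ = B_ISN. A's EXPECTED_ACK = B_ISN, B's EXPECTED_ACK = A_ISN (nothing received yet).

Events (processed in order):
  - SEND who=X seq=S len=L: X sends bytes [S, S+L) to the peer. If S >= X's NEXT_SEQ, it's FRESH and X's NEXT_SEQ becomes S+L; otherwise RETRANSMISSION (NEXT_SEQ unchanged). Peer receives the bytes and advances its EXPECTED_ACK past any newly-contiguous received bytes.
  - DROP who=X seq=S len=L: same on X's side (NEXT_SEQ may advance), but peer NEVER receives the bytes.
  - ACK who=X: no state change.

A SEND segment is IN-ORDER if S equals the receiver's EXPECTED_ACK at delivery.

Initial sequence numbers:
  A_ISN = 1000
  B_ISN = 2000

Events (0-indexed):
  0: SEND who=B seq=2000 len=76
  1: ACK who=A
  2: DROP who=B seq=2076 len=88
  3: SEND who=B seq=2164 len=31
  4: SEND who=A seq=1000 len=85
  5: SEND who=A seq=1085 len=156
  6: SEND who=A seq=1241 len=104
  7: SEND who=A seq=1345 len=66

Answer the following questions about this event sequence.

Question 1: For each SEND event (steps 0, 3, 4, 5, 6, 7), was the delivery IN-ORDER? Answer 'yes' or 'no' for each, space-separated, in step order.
Step 0: SEND seq=2000 -> in-order
Step 3: SEND seq=2164 -> out-of-order
Step 4: SEND seq=1000 -> in-order
Step 5: SEND seq=1085 -> in-order
Step 6: SEND seq=1241 -> in-order
Step 7: SEND seq=1345 -> in-order

Answer: yes no yes yes yes yes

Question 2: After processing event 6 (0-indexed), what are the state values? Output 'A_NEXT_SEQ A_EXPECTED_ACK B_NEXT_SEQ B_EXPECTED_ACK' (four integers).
After event 0: A_seq=1000 A_ack=2076 B_seq=2076 B_ack=1000
After event 1: A_seq=1000 A_ack=2076 B_seq=2076 B_ack=1000
After event 2: A_seq=1000 A_ack=2076 B_seq=2164 B_ack=1000
After event 3: A_seq=1000 A_ack=2076 B_seq=2195 B_ack=1000
After event 4: A_seq=1085 A_ack=2076 B_seq=2195 B_ack=1085
After event 5: A_seq=1241 A_ack=2076 B_seq=2195 B_ack=1241
After event 6: A_seq=1345 A_ack=2076 B_seq=2195 B_ack=1345

1345 2076 2195 1345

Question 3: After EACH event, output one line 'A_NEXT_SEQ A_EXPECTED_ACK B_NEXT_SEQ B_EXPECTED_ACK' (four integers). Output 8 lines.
1000 2076 2076 1000
1000 2076 2076 1000
1000 2076 2164 1000
1000 2076 2195 1000
1085 2076 2195 1085
1241 2076 2195 1241
1345 2076 2195 1345
1411 2076 2195 1411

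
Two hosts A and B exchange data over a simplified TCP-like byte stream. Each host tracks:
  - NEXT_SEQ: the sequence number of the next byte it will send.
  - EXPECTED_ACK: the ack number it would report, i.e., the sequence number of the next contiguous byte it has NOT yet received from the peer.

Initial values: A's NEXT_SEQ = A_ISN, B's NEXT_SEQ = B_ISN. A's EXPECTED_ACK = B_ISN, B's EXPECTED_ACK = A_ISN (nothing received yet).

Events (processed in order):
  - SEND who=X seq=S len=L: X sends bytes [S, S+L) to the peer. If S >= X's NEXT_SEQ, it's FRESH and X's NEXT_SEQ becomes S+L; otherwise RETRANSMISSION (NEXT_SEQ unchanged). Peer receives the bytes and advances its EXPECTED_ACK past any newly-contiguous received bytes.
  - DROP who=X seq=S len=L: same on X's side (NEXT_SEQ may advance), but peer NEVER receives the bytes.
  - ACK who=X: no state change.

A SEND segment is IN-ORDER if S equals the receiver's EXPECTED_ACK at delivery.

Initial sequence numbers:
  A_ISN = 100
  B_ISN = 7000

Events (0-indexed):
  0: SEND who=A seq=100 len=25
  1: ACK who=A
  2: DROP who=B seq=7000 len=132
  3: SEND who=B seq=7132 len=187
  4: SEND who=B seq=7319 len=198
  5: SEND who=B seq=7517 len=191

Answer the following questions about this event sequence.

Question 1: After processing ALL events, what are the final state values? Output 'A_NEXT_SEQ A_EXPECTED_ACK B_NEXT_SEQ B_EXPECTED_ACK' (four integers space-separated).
Answer: 125 7000 7708 125

Derivation:
After event 0: A_seq=125 A_ack=7000 B_seq=7000 B_ack=125
After event 1: A_seq=125 A_ack=7000 B_seq=7000 B_ack=125
After event 2: A_seq=125 A_ack=7000 B_seq=7132 B_ack=125
After event 3: A_seq=125 A_ack=7000 B_seq=7319 B_ack=125
After event 4: A_seq=125 A_ack=7000 B_seq=7517 B_ack=125
After event 5: A_seq=125 A_ack=7000 B_seq=7708 B_ack=125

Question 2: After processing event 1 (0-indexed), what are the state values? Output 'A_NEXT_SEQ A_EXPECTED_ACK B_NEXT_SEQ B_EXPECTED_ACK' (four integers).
After event 0: A_seq=125 A_ack=7000 B_seq=7000 B_ack=125
After event 1: A_seq=125 A_ack=7000 B_seq=7000 B_ack=125

125 7000 7000 125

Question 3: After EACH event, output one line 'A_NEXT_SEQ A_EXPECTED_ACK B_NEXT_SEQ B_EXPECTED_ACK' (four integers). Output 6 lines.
125 7000 7000 125
125 7000 7000 125
125 7000 7132 125
125 7000 7319 125
125 7000 7517 125
125 7000 7708 125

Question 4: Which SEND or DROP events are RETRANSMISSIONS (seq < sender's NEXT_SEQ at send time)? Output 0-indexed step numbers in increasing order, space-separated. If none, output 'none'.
Answer: none

Derivation:
Step 0: SEND seq=100 -> fresh
Step 2: DROP seq=7000 -> fresh
Step 3: SEND seq=7132 -> fresh
Step 4: SEND seq=7319 -> fresh
Step 5: SEND seq=7517 -> fresh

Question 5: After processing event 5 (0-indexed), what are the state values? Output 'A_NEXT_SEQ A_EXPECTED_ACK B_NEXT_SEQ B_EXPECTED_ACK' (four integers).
After event 0: A_seq=125 A_ack=7000 B_seq=7000 B_ack=125
After event 1: A_seq=125 A_ack=7000 B_seq=7000 B_ack=125
After event 2: A_seq=125 A_ack=7000 B_seq=7132 B_ack=125
After event 3: A_seq=125 A_ack=7000 B_seq=7319 B_ack=125
After event 4: A_seq=125 A_ack=7000 B_seq=7517 B_ack=125
After event 5: A_seq=125 A_ack=7000 B_seq=7708 B_ack=125

125 7000 7708 125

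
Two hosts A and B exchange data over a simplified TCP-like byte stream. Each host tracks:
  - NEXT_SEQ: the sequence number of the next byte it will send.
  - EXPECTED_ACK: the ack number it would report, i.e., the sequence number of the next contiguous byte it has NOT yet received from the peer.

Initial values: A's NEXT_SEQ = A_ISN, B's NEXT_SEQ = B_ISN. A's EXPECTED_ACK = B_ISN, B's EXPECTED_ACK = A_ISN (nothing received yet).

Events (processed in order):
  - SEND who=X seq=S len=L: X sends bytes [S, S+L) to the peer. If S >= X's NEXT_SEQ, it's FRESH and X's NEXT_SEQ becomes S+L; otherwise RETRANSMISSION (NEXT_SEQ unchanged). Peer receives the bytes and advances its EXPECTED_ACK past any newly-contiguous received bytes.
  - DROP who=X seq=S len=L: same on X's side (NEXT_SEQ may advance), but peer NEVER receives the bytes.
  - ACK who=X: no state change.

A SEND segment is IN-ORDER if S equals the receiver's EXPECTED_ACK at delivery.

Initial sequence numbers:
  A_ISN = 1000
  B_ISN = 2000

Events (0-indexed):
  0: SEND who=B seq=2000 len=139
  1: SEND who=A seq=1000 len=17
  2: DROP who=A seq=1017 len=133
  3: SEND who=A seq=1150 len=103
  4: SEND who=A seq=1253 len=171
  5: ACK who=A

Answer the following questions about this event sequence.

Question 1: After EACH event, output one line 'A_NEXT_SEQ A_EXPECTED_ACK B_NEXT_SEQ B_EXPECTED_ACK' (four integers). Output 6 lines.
1000 2139 2139 1000
1017 2139 2139 1017
1150 2139 2139 1017
1253 2139 2139 1017
1424 2139 2139 1017
1424 2139 2139 1017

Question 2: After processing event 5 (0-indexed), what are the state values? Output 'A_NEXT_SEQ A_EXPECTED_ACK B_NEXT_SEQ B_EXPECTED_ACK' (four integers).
After event 0: A_seq=1000 A_ack=2139 B_seq=2139 B_ack=1000
After event 1: A_seq=1017 A_ack=2139 B_seq=2139 B_ack=1017
After event 2: A_seq=1150 A_ack=2139 B_seq=2139 B_ack=1017
After event 3: A_seq=1253 A_ack=2139 B_seq=2139 B_ack=1017
After event 4: A_seq=1424 A_ack=2139 B_seq=2139 B_ack=1017
After event 5: A_seq=1424 A_ack=2139 B_seq=2139 B_ack=1017

1424 2139 2139 1017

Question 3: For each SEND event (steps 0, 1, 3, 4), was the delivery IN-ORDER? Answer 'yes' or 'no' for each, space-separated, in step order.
Step 0: SEND seq=2000 -> in-order
Step 1: SEND seq=1000 -> in-order
Step 3: SEND seq=1150 -> out-of-order
Step 4: SEND seq=1253 -> out-of-order

Answer: yes yes no no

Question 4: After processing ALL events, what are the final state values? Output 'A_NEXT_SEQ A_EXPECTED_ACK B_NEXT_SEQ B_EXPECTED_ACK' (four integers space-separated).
Answer: 1424 2139 2139 1017

Derivation:
After event 0: A_seq=1000 A_ack=2139 B_seq=2139 B_ack=1000
After event 1: A_seq=1017 A_ack=2139 B_seq=2139 B_ack=1017
After event 2: A_seq=1150 A_ack=2139 B_seq=2139 B_ack=1017
After event 3: A_seq=1253 A_ack=2139 B_seq=2139 B_ack=1017
After event 4: A_seq=1424 A_ack=2139 B_seq=2139 B_ack=1017
After event 5: A_seq=1424 A_ack=2139 B_seq=2139 B_ack=1017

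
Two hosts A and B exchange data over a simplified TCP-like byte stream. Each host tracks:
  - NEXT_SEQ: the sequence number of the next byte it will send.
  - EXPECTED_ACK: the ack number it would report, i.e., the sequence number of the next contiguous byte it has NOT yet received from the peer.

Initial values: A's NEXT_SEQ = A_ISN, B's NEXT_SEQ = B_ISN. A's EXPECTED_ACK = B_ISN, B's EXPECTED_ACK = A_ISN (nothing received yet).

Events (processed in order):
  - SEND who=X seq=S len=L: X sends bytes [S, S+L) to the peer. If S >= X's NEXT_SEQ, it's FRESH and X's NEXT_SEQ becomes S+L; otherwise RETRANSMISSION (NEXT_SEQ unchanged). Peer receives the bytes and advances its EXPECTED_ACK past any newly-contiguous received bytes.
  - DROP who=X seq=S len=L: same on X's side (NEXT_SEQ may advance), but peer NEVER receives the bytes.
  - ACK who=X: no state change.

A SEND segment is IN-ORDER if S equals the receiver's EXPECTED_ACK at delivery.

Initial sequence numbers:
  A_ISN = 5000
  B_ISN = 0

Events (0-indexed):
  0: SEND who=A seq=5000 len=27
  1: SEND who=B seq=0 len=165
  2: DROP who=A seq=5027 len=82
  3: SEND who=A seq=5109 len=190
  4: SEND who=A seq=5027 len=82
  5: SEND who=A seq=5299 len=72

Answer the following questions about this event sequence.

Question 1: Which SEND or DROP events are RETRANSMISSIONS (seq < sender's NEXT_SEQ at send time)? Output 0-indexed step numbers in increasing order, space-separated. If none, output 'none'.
Step 0: SEND seq=5000 -> fresh
Step 1: SEND seq=0 -> fresh
Step 2: DROP seq=5027 -> fresh
Step 3: SEND seq=5109 -> fresh
Step 4: SEND seq=5027 -> retransmit
Step 5: SEND seq=5299 -> fresh

Answer: 4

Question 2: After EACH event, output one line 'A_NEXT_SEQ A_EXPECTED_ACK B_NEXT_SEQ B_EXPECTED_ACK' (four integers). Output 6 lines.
5027 0 0 5027
5027 165 165 5027
5109 165 165 5027
5299 165 165 5027
5299 165 165 5299
5371 165 165 5371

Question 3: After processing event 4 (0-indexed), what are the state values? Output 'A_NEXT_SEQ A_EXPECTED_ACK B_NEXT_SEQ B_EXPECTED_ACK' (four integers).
After event 0: A_seq=5027 A_ack=0 B_seq=0 B_ack=5027
After event 1: A_seq=5027 A_ack=165 B_seq=165 B_ack=5027
After event 2: A_seq=5109 A_ack=165 B_seq=165 B_ack=5027
After event 3: A_seq=5299 A_ack=165 B_seq=165 B_ack=5027
After event 4: A_seq=5299 A_ack=165 B_seq=165 B_ack=5299

5299 165 165 5299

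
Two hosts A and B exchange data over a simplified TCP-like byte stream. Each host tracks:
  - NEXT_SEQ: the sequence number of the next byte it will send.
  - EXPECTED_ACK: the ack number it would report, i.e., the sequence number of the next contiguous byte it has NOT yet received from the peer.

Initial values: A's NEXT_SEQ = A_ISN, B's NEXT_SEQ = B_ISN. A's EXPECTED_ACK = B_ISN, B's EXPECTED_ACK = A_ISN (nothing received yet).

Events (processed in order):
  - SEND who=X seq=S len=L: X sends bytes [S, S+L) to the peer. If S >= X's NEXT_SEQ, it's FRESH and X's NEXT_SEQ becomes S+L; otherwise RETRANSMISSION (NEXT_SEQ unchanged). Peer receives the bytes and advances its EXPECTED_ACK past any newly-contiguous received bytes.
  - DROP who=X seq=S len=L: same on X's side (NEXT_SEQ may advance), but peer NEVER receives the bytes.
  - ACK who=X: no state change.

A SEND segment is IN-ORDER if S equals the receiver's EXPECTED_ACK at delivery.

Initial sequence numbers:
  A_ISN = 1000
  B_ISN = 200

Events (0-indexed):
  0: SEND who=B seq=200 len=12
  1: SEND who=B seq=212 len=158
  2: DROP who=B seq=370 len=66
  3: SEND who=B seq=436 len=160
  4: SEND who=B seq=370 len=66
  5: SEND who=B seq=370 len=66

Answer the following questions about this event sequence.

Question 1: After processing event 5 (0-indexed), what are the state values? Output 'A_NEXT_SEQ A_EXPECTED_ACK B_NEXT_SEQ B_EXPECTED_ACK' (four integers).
After event 0: A_seq=1000 A_ack=212 B_seq=212 B_ack=1000
After event 1: A_seq=1000 A_ack=370 B_seq=370 B_ack=1000
After event 2: A_seq=1000 A_ack=370 B_seq=436 B_ack=1000
After event 3: A_seq=1000 A_ack=370 B_seq=596 B_ack=1000
After event 4: A_seq=1000 A_ack=596 B_seq=596 B_ack=1000
After event 5: A_seq=1000 A_ack=596 B_seq=596 B_ack=1000

1000 596 596 1000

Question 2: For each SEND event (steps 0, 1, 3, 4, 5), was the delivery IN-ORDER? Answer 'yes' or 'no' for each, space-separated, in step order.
Step 0: SEND seq=200 -> in-order
Step 1: SEND seq=212 -> in-order
Step 3: SEND seq=436 -> out-of-order
Step 4: SEND seq=370 -> in-order
Step 5: SEND seq=370 -> out-of-order

Answer: yes yes no yes no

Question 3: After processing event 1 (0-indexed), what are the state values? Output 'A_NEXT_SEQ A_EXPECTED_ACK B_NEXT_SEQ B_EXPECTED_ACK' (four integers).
After event 0: A_seq=1000 A_ack=212 B_seq=212 B_ack=1000
After event 1: A_seq=1000 A_ack=370 B_seq=370 B_ack=1000

1000 370 370 1000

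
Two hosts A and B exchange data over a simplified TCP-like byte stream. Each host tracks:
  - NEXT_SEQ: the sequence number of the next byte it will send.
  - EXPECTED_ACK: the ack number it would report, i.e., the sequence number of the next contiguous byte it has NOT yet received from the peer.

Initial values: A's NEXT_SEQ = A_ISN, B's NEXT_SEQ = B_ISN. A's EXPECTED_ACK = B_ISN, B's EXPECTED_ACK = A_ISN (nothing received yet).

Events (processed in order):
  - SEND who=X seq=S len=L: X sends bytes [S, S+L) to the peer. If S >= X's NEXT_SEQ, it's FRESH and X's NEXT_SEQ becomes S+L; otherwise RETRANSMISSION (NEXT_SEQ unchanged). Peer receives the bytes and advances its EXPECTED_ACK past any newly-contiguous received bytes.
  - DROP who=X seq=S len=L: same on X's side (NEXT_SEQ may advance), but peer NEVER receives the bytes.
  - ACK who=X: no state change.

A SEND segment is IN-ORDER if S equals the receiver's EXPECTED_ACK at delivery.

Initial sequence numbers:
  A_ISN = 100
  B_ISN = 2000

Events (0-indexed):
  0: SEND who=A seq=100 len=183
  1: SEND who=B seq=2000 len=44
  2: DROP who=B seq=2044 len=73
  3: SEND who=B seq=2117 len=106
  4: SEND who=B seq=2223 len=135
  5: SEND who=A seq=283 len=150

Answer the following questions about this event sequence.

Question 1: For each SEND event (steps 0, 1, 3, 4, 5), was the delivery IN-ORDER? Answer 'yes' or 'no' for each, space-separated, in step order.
Step 0: SEND seq=100 -> in-order
Step 1: SEND seq=2000 -> in-order
Step 3: SEND seq=2117 -> out-of-order
Step 4: SEND seq=2223 -> out-of-order
Step 5: SEND seq=283 -> in-order

Answer: yes yes no no yes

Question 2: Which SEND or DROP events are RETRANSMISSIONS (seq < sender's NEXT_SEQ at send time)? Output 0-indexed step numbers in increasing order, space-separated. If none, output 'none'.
Step 0: SEND seq=100 -> fresh
Step 1: SEND seq=2000 -> fresh
Step 2: DROP seq=2044 -> fresh
Step 3: SEND seq=2117 -> fresh
Step 4: SEND seq=2223 -> fresh
Step 5: SEND seq=283 -> fresh

Answer: none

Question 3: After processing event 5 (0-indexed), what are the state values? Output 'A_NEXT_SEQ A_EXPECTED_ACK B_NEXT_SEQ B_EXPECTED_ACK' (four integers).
After event 0: A_seq=283 A_ack=2000 B_seq=2000 B_ack=283
After event 1: A_seq=283 A_ack=2044 B_seq=2044 B_ack=283
After event 2: A_seq=283 A_ack=2044 B_seq=2117 B_ack=283
After event 3: A_seq=283 A_ack=2044 B_seq=2223 B_ack=283
After event 4: A_seq=283 A_ack=2044 B_seq=2358 B_ack=283
After event 5: A_seq=433 A_ack=2044 B_seq=2358 B_ack=433

433 2044 2358 433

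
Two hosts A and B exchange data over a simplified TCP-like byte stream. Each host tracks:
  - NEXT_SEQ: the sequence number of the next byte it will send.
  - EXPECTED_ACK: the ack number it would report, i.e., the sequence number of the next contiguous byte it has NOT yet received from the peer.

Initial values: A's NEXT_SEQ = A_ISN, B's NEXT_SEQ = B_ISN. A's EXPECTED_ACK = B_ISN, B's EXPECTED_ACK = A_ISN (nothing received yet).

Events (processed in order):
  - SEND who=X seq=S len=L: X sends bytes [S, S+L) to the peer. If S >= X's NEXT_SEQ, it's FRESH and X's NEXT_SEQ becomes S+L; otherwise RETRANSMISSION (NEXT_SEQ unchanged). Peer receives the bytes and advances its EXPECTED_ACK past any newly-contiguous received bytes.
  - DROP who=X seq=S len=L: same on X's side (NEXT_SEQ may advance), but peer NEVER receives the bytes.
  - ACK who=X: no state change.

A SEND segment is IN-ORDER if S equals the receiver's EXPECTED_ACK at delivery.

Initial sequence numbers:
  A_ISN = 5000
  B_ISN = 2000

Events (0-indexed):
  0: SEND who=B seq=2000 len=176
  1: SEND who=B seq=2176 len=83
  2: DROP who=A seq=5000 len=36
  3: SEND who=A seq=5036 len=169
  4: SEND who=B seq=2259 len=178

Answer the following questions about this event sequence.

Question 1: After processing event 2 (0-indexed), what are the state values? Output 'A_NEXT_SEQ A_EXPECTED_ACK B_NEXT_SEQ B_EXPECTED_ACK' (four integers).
After event 0: A_seq=5000 A_ack=2176 B_seq=2176 B_ack=5000
After event 1: A_seq=5000 A_ack=2259 B_seq=2259 B_ack=5000
After event 2: A_seq=5036 A_ack=2259 B_seq=2259 B_ack=5000

5036 2259 2259 5000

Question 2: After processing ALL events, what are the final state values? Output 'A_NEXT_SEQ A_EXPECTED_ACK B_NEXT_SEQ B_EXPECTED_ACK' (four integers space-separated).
After event 0: A_seq=5000 A_ack=2176 B_seq=2176 B_ack=5000
After event 1: A_seq=5000 A_ack=2259 B_seq=2259 B_ack=5000
After event 2: A_seq=5036 A_ack=2259 B_seq=2259 B_ack=5000
After event 3: A_seq=5205 A_ack=2259 B_seq=2259 B_ack=5000
After event 4: A_seq=5205 A_ack=2437 B_seq=2437 B_ack=5000

Answer: 5205 2437 2437 5000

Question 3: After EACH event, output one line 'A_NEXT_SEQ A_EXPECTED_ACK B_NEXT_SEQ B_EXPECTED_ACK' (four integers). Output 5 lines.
5000 2176 2176 5000
5000 2259 2259 5000
5036 2259 2259 5000
5205 2259 2259 5000
5205 2437 2437 5000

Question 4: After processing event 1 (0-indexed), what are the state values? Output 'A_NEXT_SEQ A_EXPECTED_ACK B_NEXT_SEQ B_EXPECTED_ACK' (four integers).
After event 0: A_seq=5000 A_ack=2176 B_seq=2176 B_ack=5000
After event 1: A_seq=5000 A_ack=2259 B_seq=2259 B_ack=5000

5000 2259 2259 5000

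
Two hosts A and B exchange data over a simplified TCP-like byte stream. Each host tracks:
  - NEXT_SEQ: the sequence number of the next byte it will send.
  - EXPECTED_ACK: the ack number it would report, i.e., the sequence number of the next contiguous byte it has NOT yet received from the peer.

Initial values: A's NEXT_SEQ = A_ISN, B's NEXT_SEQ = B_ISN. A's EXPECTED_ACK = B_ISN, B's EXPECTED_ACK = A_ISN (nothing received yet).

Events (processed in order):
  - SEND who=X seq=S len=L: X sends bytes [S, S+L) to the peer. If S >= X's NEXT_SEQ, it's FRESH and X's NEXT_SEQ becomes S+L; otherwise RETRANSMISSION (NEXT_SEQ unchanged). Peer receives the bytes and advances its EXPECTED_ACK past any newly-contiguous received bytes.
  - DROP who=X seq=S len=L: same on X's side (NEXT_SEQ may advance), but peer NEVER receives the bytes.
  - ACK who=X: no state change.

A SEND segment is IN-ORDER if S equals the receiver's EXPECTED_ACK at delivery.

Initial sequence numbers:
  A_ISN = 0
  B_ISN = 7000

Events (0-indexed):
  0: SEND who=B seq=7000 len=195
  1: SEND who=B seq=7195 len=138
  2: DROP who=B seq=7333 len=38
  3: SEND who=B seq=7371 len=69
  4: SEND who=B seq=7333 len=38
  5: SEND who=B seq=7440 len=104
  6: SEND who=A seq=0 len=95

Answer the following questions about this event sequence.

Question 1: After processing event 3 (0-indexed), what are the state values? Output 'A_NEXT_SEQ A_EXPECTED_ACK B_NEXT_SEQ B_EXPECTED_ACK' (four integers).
After event 0: A_seq=0 A_ack=7195 B_seq=7195 B_ack=0
After event 1: A_seq=0 A_ack=7333 B_seq=7333 B_ack=0
After event 2: A_seq=0 A_ack=7333 B_seq=7371 B_ack=0
After event 3: A_seq=0 A_ack=7333 B_seq=7440 B_ack=0

0 7333 7440 0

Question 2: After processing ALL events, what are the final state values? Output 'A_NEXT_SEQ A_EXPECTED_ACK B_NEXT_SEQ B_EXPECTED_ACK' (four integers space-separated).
After event 0: A_seq=0 A_ack=7195 B_seq=7195 B_ack=0
After event 1: A_seq=0 A_ack=7333 B_seq=7333 B_ack=0
After event 2: A_seq=0 A_ack=7333 B_seq=7371 B_ack=0
After event 3: A_seq=0 A_ack=7333 B_seq=7440 B_ack=0
After event 4: A_seq=0 A_ack=7440 B_seq=7440 B_ack=0
After event 5: A_seq=0 A_ack=7544 B_seq=7544 B_ack=0
After event 6: A_seq=95 A_ack=7544 B_seq=7544 B_ack=95

Answer: 95 7544 7544 95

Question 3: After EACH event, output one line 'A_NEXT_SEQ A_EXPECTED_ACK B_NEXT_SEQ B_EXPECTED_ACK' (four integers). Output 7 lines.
0 7195 7195 0
0 7333 7333 0
0 7333 7371 0
0 7333 7440 0
0 7440 7440 0
0 7544 7544 0
95 7544 7544 95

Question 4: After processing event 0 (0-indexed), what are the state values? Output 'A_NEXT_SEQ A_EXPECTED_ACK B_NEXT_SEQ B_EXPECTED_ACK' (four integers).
After event 0: A_seq=0 A_ack=7195 B_seq=7195 B_ack=0

0 7195 7195 0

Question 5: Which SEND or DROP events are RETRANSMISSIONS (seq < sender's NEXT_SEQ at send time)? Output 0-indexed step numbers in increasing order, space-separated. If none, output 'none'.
Answer: 4

Derivation:
Step 0: SEND seq=7000 -> fresh
Step 1: SEND seq=7195 -> fresh
Step 2: DROP seq=7333 -> fresh
Step 3: SEND seq=7371 -> fresh
Step 4: SEND seq=7333 -> retransmit
Step 5: SEND seq=7440 -> fresh
Step 6: SEND seq=0 -> fresh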